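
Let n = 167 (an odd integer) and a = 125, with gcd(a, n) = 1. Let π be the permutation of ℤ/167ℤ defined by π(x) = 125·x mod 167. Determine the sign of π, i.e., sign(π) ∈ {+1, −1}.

Orbit of 46 under x↦125x: [46, 72, 149, 88, 145, 89, 103]… (length divides ord_167(125)).
The orbit structure of x ↦ 125x mod 167: 2 orbits of sizes [166, 1].
2 cycles on 167: each ℓ→(−1)^(ℓ−1), product (−1)^165 = -1.

-1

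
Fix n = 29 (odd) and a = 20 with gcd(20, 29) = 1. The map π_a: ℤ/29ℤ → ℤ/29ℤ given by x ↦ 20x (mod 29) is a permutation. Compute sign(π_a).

Start at x=20: 20 → 23 → 25 → 7 → 24 → 16 → 1 → 20 (one orbit).
Cycle type of π: 7×4 + 1; total 5 cycles.
With 5 cycles on 29 points, sign = (−1)^{29−5} = +1.
Check: (20/29) = +1 by Zolotarev.

+1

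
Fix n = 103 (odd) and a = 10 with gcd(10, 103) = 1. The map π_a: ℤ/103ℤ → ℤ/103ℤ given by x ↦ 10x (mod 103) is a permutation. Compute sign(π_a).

Orbit of 42 under x↦10x: [42, 8, 80, 79, 69, 72, 102]… (length divides ord_103(10)).
Cycle lengths of π_10 on ℤ/103ℤ: [34, 34, 34, 1]; 4 cycles in total.
103 − 4 = 99 transpositions; sign(π) = (−1)^99 = -1.
The Jacobi symbol (10|103) = -1 (Zolotarev) agrees.

-1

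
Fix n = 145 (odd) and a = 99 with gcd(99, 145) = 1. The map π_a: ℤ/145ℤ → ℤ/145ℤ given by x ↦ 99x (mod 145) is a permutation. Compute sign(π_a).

Orbit of 1 under x↦99x: [1, 99, 86, 104]… (length divides ord_145(99)).
Cycle type of π: 4×35 + 2×2 + 1; total 38 cycles.
sign(π) = (−1)^{n − #cycles} = (−1)^{145−38} = (−1)^107 = -1.
(99|145)_J = -1 (Zolotarev's lemma cross-check).

-1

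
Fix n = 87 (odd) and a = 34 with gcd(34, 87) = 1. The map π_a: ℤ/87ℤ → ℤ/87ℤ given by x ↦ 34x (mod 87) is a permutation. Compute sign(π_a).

Orbit of 4 under x↦34x: [4, 49, 13, 7, 64, 1, 34]… (length divides ord_87(34)).
Cycle lengths of π_34 on ℤ/87ℤ: [14, 14, 14, 14, 14, 14, 1, 1, 1]; 9 cycles in total.
With 9 cycles on 87 points, sign = (−1)^{87−9} = +1.

+1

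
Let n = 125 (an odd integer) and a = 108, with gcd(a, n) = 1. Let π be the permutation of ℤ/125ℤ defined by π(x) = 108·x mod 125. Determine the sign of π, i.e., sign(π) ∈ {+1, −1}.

Start at x=27: 27 → 41 → 53 → 99 → 67 → 111 → 113 → … (one orbit).
Decompose π into cycles: lengths [100, 20, 4, 1] (4 cycles, including the fixed point 0).
4 cycles on 125: each ℓ→(−1)^(ℓ−1), product (−1)^121 = -1.

-1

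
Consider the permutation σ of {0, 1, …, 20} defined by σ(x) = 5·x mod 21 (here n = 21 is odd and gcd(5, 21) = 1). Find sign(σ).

Trace 20: π^k(20) = [20, 16, 17, 1, 5, 4] for k=0..5.
Cycle lengths of π_5 on ℤ/21ℤ: [6, 6, 6, 2, 1]; 5 cycles in total.
sign(π) = (−1)^{n − #cycles} = (−1)^{21−5} = (−1)^16 = +1.
Via Zolotarev, sign(π_{5}) = (5|21) = +1.

+1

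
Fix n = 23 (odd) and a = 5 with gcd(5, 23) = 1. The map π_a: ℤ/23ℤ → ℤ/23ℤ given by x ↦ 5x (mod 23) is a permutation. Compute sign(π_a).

-1

Trace 18: π^k(18) = [18, 21, 13, 19, 3, 15, 6] for k=0..6.
π_5 has 2 disjoint cycles with lengths [22, 1] on {0,…,22}.
n − c = 23 − 2 = 21; sign = (−1)^21 = -1.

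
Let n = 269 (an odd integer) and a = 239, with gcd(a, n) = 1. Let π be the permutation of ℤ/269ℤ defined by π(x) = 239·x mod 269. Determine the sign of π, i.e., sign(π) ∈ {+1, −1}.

Trace 125: π^k(125) = [125, 16, 58, 143, 14, 118, 226] for k=0..6.
The orbit structure of x ↦ 239x mod 269: 5 orbits of sizes [67, 67, 67, 67, 1].
sign(π) = (−1)^{n − #cycles} = (−1)^{269−5} = (−1)^264 = +1.
Zolotarev: (239|269) = +1, matching the cycle-count sign.

+1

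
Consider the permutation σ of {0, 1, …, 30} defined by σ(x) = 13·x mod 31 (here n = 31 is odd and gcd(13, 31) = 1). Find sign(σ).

-1

Start at x=1: 1 → 13 → 14 → 27 → 10 → 6 → 16 → … (one orbit).
Cycle lengths of π_13 on ℤ/31ℤ: [30, 1]; 2 cycles in total.
n − c = 31 − 2 = 29; sign = (−1)^29 = -1.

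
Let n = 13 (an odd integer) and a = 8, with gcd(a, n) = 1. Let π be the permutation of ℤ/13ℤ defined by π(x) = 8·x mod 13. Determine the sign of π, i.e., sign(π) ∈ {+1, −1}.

Trace 5: π^k(5) = [5, 1, 8, 12] for k=0..3.
Cycle lengths of π_8 on ℤ/13ℤ: [4, 4, 4, 1]; 4 cycles in total.
Σ(ℓ_i−1) = 13−4 = 9; sign = (−1)^9 = -1.

-1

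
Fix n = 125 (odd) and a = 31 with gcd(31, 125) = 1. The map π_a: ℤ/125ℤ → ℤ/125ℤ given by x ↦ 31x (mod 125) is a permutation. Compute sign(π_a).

+1

Start at x=61: 61 → 16 → 121 → 1 → 31 → 86 → 41 → … (one orbit).
π_31 has 13 disjoint cycles with lengths [25, 25, 25, 25, 5, 5, 5, 5, 1, 1, 1, 1, 1] on {0,…,124}.
13 cycles on 125: each ℓ→(−1)^(ℓ−1), product (−1)^112 = +1.
(31|125)_J = +1 (Zolotarev's lemma cross-check).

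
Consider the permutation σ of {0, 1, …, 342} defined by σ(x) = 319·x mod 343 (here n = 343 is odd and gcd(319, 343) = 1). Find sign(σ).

+1

Trace 282: π^k(282) = [282, 92, 193, 170, 36, 165, 156] for k=0..6.
Cycle type of π: 147×2 + 21×2 + 3×2 + 1; total 7 cycles.
Σ(ℓ_i−1) = 343−7 = 336; sign = (−1)^336 = +1.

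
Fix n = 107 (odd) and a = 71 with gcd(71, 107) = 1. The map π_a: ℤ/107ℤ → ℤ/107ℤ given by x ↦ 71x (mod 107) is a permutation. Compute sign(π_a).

Start at x=94: 94 → 40 → 58 → 52 → 54 → 89 → 6 → … (one orbit).
Cycle type of π: 106 + 1; total 2 cycles.
Σ(ℓ_i−1) = 107−2 = 105; sign = (−1)^105 = -1.
Via Zolotarev, sign(π_{71}) = (71|107) = -1.

-1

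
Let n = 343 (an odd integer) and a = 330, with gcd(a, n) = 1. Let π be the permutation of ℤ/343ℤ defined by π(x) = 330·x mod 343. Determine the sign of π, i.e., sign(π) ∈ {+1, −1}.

+1

Orbit of 99 under x↦330x: [99, 85, 267, 302, 190, 274, 211]… (length divides ord_343(330)).
Decompose π into cycles: lengths [49, 49, 49, 49, 49, 49, 7, 7, 7, 7, 7, 7, 1, 1, 1, 1, 1, 1, 1] (19 cycles, including the fixed point 0).
With 19 cycles on 343 points, sign = (−1)^{343−19} = +1.
Via Zolotarev, sign(π_{330}) = (330|343) = +1.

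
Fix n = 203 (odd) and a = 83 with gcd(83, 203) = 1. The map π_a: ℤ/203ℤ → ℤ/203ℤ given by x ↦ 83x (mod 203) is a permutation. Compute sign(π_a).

-1

Start at x=181: 181 → 1 → 83 → 190 → 139 → 169 → 20 → … (one orbit).
Cycle lengths of π_83 on ℤ/203ℤ: [14, 14, 14, 14, 14, 14, 14, 14, 14, 14, 14, 14, 7, 7, 7, 7, 2, 2, 2, 1]; 20 cycles in total.
n − c = 203 − 20 = 183; sign = (−1)^183 = -1.
Via Zolotarev, sign(π_{83}) = (83|203) = -1.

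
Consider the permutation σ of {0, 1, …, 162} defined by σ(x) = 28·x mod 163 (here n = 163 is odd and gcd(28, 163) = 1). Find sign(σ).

-1

Orbit of 85 under x↦28x: [85, 98, 136, 59, 22, 127, 133]… (length divides ord_163(28)).
π_28 has 4 disjoint cycles with lengths [54, 54, 54, 1] on {0,…,162}.
With 4 cycles on 163 points, sign = (−1)^{163−4} = -1.
The Jacobi symbol (28|163) = -1 (Zolotarev) agrees.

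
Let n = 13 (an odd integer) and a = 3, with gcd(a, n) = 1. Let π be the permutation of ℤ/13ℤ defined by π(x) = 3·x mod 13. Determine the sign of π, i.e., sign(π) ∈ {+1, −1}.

Start at x=9: 9 → 1 → 3 → 9 (one orbit).
Decompose π into cycles: lengths [3, 3, 3, 3, 1] (5 cycles, including the fixed point 0).
n − c = 13 − 5 = 8; sign = (−1)^8 = +1.

+1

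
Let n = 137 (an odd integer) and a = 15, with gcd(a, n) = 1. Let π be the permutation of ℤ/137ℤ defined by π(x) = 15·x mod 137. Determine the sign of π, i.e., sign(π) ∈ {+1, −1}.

+1

Start at x=122: 122 → 49 → 50 → 65 → 16 → 103 → 38 → … (one orbit).
The orbit structure of x ↦ 15x mod 137: 5 orbits of sizes [34, 34, 34, 34, 1].
sign(π) = (−1)^{n − #cycles} = (−1)^{137−5} = (−1)^132 = +1.
(15|137)_J = +1 (Zolotarev's lemma cross-check).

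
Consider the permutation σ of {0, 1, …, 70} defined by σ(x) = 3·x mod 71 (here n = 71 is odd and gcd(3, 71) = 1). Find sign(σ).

+1

Orbit of 15 under x↦3x: [15, 45, 64, 50, 8, 24, 1]… (length divides ord_71(3)).
The orbit structure of x ↦ 3x mod 71: 3 orbits of sizes [35, 35, 1].
sign(π) = (−1)^{n − #cycles} = (−1)^{71−3} = (−1)^68 = +1.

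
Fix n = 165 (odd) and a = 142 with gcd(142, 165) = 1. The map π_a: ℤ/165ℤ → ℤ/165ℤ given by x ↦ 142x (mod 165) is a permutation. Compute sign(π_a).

Start at x=43: 43 → 1 → 142 → 34 → 43 (one orbit).
π_142 has 51 disjoint cycles with lengths [4, 4, 4, 4, 4, 4, 4, 4, 4, 4, 4, 4, 4, 4, 4, 4, 4, 4, 4, 4, 4, 4, 4, 4, 4, 4, 4, 4, 4, 4, 4, 4, 4, 2, 2, 2, 2, 2, 2, 2, 2, 2, 2, 2, 2, 2, 2, 2, 1, 1, 1] on {0,…,164}.
n − c = 165 − 51 = 114; sign = (−1)^114 = +1.

+1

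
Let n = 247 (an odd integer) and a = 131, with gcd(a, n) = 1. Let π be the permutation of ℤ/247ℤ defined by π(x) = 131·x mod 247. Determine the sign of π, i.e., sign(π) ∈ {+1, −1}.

+1

Orbit of 144 under x↦131x: [144, 92, 196, 235, 157, 66, 1]… (length divides ord_247(131)).
Cycle lengths of π_131 on ℤ/247ℤ: [9, 9, 9, 9, 9, 9, 9, 9, 9, 9, 9, 9, 9, 9, 9, 9, 9, 9, 9, 9, 9, 9, 9, 9, 9, 9, 1, 1, 1, 1, 1, 1, 1, 1, 1, 1, 1, 1, 1]; 39 cycles in total.
247 − 39 = 208 transpositions; sign(π) = (−1)^208 = +1.
Zolotarev: (131|247) = +1, matching the cycle-count sign.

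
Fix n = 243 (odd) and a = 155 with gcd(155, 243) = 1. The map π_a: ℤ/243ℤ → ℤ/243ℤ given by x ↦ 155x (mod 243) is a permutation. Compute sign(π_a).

-1

Orbit of 23 under x↦155x: [23, 163, 236, 130, 224, 214, 122]… (length divides ord_243(155)).
6 cycles of lengths [162, 54, 18, 6, 2, 1].
Σ(ℓ_i−1) = 243−6 = 237; sign = (−1)^237 = -1.
Zolotarev: (155|243) = -1, matching the cycle-count sign.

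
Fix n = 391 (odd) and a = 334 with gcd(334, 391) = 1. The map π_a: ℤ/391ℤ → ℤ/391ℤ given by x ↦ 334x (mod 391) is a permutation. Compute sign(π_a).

-1

Orbit of 173 under x↦334x: [173, 305, 210, 151, 386, 285, 177]… (length divides ord_391(334)).
π_334 has 6 disjoint cycles with lengths [176, 176, 16, 11, 11, 1] on {0,…,390}.
Σ(ℓ_i−1) = 391−6 = 385; sign = (−1)^385 = -1.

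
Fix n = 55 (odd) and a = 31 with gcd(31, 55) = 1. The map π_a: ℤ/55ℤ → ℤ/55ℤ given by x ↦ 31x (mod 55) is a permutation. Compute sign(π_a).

Orbit of 16 under x↦31x: [16, 1, 31, 26, 36]… (length divides ord_55(31)).
Cycle lengths of π_31 on ℤ/55ℤ: [5, 5, 5, 5, 5, 5, 5, 5, 5, 5, 1, 1, 1, 1, 1]; 15 cycles in total.
15 cycles on 55: each ℓ→(−1)^(ℓ−1), product (−1)^40 = +1.

+1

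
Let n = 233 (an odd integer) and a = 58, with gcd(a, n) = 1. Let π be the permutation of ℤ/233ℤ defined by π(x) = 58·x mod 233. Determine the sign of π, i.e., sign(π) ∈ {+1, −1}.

Start at x=157: 157 → 19 → 170 → 74 → 98 → 92 → 210 → … (one orbit).
π_58 has 5 disjoint cycles with lengths [58, 58, 58, 58, 1] on {0,…,232}.
233 − 5 = 228 transpositions; sign(π) = (−1)^228 = +1.
Check: (58/233) = +1 by Zolotarev.

+1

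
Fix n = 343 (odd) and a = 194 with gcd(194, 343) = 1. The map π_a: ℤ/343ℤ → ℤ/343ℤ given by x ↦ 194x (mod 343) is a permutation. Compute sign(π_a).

-1

Orbit of 201 under x↦194x: [201, 235, 314, 205, 325, 281, 320]… (length divides ord_343(194)).
π_194 has 4 disjoint cycles with lengths [294, 42, 6, 1] on {0,…,342}.
sign(π) = (−1)^{n − #cycles} = (−1)^{343−4} = (−1)^339 = -1.
(194|343)_J = -1 (Zolotarev's lemma cross-check).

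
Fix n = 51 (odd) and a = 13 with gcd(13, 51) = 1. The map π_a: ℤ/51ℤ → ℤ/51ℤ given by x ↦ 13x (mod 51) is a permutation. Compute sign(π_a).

Start at x=13: 13 → 16 → 4 → 1 → 13 (one orbit).
Cycle type of π: 4×12 + 1×3; total 15 cycles.
Σ(ℓ_i−1) = 51−15 = 36; sign = (−1)^36 = +1.
Check: (13/51) = +1 by Zolotarev.

+1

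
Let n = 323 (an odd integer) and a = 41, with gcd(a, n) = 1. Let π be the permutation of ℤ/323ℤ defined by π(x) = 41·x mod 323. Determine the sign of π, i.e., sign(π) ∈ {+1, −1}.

Orbit of 3 under x↦41x: [3, 123, 198, 43, 148, 254, 78]… (length divides ord_323(41)).
Cycle lengths of π_41 on ℤ/323ℤ: [144, 144, 18, 16, 1]; 5 cycles in total.
n − c = 323 − 5 = 318; sign = (−1)^318 = +1.

+1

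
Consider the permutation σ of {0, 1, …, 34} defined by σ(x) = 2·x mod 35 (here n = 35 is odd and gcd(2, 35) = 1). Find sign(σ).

Start at x=8: 8 → 16 → 32 → 29 → 23 → 11 → 22 → … (one orbit).
6 cycles of lengths [12, 12, 4, 3, 3, 1].
n − c = 35 − 6 = 29; sign = (−1)^29 = -1.

-1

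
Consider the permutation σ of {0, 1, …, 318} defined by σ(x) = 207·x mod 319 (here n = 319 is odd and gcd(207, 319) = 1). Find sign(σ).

Trace 59: π^k(59) = [59, 91, 16, 122, 53, 125, 36] for k=0..6.
The orbit structure of x ↦ 207x mod 319: 9 orbits of sizes [70, 70, 70, 70, 14, 14, 5, 5, 1].
sign(π) = (−1)^{n − #cycles} = (−1)^{319−9} = (−1)^310 = +1.
The Jacobi symbol (207|319) = +1 (Zolotarev) agrees.

+1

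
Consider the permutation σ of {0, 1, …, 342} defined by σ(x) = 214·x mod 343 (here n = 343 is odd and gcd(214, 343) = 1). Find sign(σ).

Orbit of 165 under x↦214x: [165, 324, 50, 67, 275, 197, 312]… (length divides ord_343(214)).
Cycle lengths of π_214 on ℤ/343ℤ: [21, 21, 21, 21, 21, 21, 21, 21, 21, 21, 21, 21, 21, 21, 3, 3, 3, 3, 3, 3, 3, 3, 3, 3, 3, 3, 3, 3, 3, 3, 1]; 31 cycles in total.
sign(π) = (−1)^{n − #cycles} = (−1)^{343−31} = (−1)^312 = +1.

+1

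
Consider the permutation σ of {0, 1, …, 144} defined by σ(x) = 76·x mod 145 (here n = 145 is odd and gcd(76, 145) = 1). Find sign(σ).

-1

Trace 26: π^k(26) = [26, 91, 101, 136, 41, 71, 31] for k=0..6.
Cycle lengths of π_76 on ℤ/145ℤ: [28, 28, 28, 28, 28, 1, 1, 1, 1, 1]; 10 cycles in total.
sign(π) = (−1)^{n − #cycles} = (−1)^{145−10} = (−1)^135 = -1.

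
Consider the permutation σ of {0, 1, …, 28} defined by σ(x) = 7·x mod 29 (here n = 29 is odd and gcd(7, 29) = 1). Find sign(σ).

+1

Trace 16: π^k(16) = [16, 25, 1, 7, 20, 24, 23] for k=0..6.
π_7 has 5 disjoint cycles with lengths [7, 7, 7, 7, 1] on {0,…,28}.
sign(π) = (−1)^{n − #cycles} = (−1)^{29−5} = (−1)^24 = +1.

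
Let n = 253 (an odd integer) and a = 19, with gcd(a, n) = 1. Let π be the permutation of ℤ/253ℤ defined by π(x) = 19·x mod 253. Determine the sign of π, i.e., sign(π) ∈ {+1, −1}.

Trace 51: π^k(51) = [51, 210, 195, 163, 61, 147, 10] for k=0..6.
Decompose π into cycles: lengths [110, 110, 22, 10, 1] (5 cycles, including the fixed point 0).
sign(π) = (−1)^{n − #cycles} = (−1)^{253−5} = (−1)^248 = +1.
Zolotarev: (19|253) = +1, matching the cycle-count sign.

+1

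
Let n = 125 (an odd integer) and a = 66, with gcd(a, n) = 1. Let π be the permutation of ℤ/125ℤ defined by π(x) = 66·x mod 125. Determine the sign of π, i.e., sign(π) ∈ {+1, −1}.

Trace 46: π^k(46) = [46, 36, 1, 66, 106, 121, 111] for k=0..6.
Cycle type of π: 25×4 + 5×4 + 1×5; total 13 cycles.
125 − 13 = 112 transpositions; sign(π) = (−1)^112 = +1.
Via Zolotarev, sign(π_{66}) = (66|125) = +1.

+1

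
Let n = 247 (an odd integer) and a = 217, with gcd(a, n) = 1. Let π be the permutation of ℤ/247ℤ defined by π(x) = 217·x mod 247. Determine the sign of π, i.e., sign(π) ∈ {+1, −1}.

Orbit of 87 under x↦217x: [87, 107, 1, 217, 159, 170]… (length divides ord_247(217)).
44 cycles of lengths [6, 6, 6, 6, 6, 6, 6, 6, 6, 6, 6, 6, 6, 6, 6, 6, 6, 6, 6, 6, 6, 6, 6, 6, 6, 6, 6, 6, 6, 6, 6, 6, 6, 6, 6, 6, 6, 6, 6, 3, 3, 3, 3, 1].
With 44 cycles on 247 points, sign = (−1)^{247−44} = -1.
Check: (217/247) = -1 by Zolotarev.

-1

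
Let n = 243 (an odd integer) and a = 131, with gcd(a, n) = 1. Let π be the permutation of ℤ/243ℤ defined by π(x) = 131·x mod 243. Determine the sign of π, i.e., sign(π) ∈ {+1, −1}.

-1

Orbit of 179 under x↦131x: [179, 121, 56, 46, 194, 142, 134]… (length divides ord_243(131)).
Cycle lengths of π_131 on ℤ/243ℤ: [162, 54, 18, 6, 2, 1]; 6 cycles in total.
6 cycles on 243: each ℓ→(−1)^(ℓ−1), product (−1)^237 = -1.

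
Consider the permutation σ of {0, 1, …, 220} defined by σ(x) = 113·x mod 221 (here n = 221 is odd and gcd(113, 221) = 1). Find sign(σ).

Orbit of 131 under x↦113x: [131, 217, 211, 196, 48, 120, 79]… (length divides ord_221(113)).
The orbit structure of x ↦ 113x mod 221: 10 orbits of sizes [48, 48, 48, 48, 16, 3, 3, 3, 3, 1].
n − c = 221 − 10 = 211; sign = (−1)^211 = -1.
(113|221)_J = -1 (Zolotarev's lemma cross-check).

-1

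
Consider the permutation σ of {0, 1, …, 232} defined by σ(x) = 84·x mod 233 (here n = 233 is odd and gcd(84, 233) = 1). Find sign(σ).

-1

Orbit of 147 under x↦84x: [147, 232, 149, 167, 48, 71, 139]… (length divides ord_233(84)).
Decompose π into cycles: lengths [232, 1] (2 cycles, including the fixed point 0).
With 2 cycles on 233 points, sign = (−1)^{233−2} = -1.
(84|233)_J = -1 (Zolotarev's lemma cross-check).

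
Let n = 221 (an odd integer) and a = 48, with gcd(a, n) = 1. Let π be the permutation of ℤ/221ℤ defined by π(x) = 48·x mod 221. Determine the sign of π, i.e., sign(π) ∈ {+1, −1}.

-1

Start at x=61: 61 → 55 → 209 → 87 → 198 → 1 → 48 → … (one orbit).
The orbit structure of x ↦ 48x mod 221: 10 orbits of sizes [48, 48, 48, 48, 16, 3, 3, 3, 3, 1].
221 − 10 = 211 transpositions; sign(π) = (−1)^211 = -1.
Check: (48/221) = -1 by Zolotarev.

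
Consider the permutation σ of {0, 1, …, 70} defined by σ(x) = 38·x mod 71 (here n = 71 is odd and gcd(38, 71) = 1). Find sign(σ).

+1

Trace 27: π^k(27) = [27, 32, 9, 58, 3, 43, 1] for k=0..6.
The orbit structure of x ↦ 38x mod 71: 3 orbits of sizes [35, 35, 1].
Σ(ℓ_i−1) = 71−3 = 68; sign = (−1)^68 = +1.
Zolotarev: (38|71) = +1, matching the cycle-count sign.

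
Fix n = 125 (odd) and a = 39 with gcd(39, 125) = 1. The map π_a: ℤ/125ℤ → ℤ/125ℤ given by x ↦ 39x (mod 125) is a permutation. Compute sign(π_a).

Orbit of 104 under x↦39x: [104, 56, 59, 51, 114, 71, 19]… (length divides ord_125(39)).
Decompose π into cycles: lengths [50, 50, 10, 10, 2, 2, 1] (7 cycles, including the fixed point 0).
With 7 cycles on 125 points, sign = (−1)^{125−7} = +1.
Via Zolotarev, sign(π_{39}) = (39|125) = +1.

+1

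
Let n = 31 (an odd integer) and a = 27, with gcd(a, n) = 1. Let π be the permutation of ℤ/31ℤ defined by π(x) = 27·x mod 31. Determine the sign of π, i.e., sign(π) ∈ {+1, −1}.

Orbit of 2 under x↦27x: [2, 23, 1, 27, 16, 29, 8]… (length divides ord_31(27)).
4 cycles of lengths [10, 10, 10, 1].
n − c = 31 − 4 = 27; sign = (−1)^27 = -1.

-1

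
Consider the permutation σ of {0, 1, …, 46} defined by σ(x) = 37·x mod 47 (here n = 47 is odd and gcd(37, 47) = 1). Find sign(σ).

Start at x=24: 24 → 42 → 3 → 17 → 18 → 8 → 14 → … (one orbit).
Decompose π into cycles: lengths [23, 23, 1] (3 cycles, including the fixed point 0).
With 3 cycles on 47 points, sign = (−1)^{47−3} = +1.
The Jacobi symbol (37|47) = +1 (Zolotarev) agrees.

+1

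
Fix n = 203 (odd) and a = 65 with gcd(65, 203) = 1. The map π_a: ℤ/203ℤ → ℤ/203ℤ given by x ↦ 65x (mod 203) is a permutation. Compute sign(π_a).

Trace 141: π^k(141) = [141, 30, 123, 78, 198, 81, 190] for k=0..6.
15 cycles of lengths [21, 21, 21, 21, 21, 21, 21, 21, 7, 7, 7, 7, 3, 3, 1].
sign(π) = (−1)^{n − #cycles} = (−1)^{203−15} = (−1)^188 = +1.

+1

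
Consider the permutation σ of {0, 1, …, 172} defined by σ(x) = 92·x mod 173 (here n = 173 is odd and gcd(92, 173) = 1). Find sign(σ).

Orbit of 157 under x↦92x: [157, 85, 35, 106, 64, 6, 33]… (length divides ord_173(92)).
3 cycles of lengths [86, 86, 1].
With 3 cycles on 173 points, sign = (−1)^{173−3} = +1.
Zolotarev: (92|173) = +1, matching the cycle-count sign.

+1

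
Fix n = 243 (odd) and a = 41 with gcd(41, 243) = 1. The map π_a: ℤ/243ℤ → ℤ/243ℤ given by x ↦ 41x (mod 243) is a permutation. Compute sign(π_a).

Trace 59: π^k(59) = [59, 232, 35, 220, 29, 217, 149] for k=0..6.
6 cycles of lengths [162, 54, 18, 6, 2, 1].
sign(π) = (−1)^{n − #cycles} = (−1)^{243−6} = (−1)^237 = -1.
Via Zolotarev, sign(π_{41}) = (41|243) = -1.

-1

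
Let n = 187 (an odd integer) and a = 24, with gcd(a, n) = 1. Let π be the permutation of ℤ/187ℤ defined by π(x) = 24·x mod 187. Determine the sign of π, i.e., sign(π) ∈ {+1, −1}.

+1

Start at x=74: 74 → 93 → 175 → 86 → 7 → 168 → 105 → … (one orbit).
Cycle lengths of π_24 on ℤ/187ℤ: [80, 80, 16, 10, 1]; 5 cycles in total.
sign(π) = (−1)^{n − #cycles} = (−1)^{187−5} = (−1)^182 = +1.
Zolotarev: (24|187) = +1, matching the cycle-count sign.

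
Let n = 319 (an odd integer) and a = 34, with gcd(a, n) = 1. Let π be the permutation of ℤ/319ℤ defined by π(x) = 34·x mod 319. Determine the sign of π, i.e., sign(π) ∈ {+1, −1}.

+1

Trace 34: π^k(34) = [34, 199, 67, 45, 254, 23, 144] for k=0..6.
The orbit structure of x ↦ 34x mod 319: 33 orbits of sizes [14, 14, 14, 14, 14, 14, 14, 14, 14, 14, 14, 14, 14, 14, 14, 14, 14, 14, 14, 14, 14, 14, 1, 1, 1, 1, 1, 1, 1, 1, 1, 1, 1].
n − c = 319 − 33 = 286; sign = (−1)^286 = +1.
Via Zolotarev, sign(π_{34}) = (34|319) = +1.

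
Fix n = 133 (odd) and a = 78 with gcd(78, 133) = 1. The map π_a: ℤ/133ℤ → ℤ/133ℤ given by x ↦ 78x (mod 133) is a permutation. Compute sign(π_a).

-1

Trace 99: π^k(99) = [99, 8, 92, 127, 64, 71, 85] for k=0..6.
Decompose π into cycles: lengths [18, 18, 18, 18, 18, 18, 18, 1, 1, 1, 1, 1, 1, 1] (14 cycles, including the fixed point 0).
sign(π) = (−1)^{n − #cycles} = (−1)^{133−14} = (−1)^119 = -1.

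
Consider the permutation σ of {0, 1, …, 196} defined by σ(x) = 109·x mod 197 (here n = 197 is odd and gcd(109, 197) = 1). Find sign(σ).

+1

Start at x=193: 193 → 155 → 150 → 196 → 88 → 136 → 49 → … (one orbit).
Cycle type of π: 98×2 + 1; total 3 cycles.
Σ(ℓ_i−1) = 197−3 = 194; sign = (−1)^194 = +1.
Zolotarev: (109|197) = +1, matching the cycle-count sign.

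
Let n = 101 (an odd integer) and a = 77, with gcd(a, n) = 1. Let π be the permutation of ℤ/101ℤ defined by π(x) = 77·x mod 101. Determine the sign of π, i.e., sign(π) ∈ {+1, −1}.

+1

Orbit of 23 under x↦77x: [23, 54, 17, 97, 96, 19, 49]… (length divides ord_101(77)).
The orbit structure of x ↦ 77x mod 101: 3 orbits of sizes [50, 50, 1].
sign(π) = (−1)^{n − #cycles} = (−1)^{101−3} = (−1)^98 = +1.
(77|101)_J = +1 (Zolotarev's lemma cross-check).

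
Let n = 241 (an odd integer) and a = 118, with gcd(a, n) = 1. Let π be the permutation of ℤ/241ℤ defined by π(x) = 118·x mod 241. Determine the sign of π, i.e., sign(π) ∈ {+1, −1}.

Start at x=25: 25 → 58 → 96 → 1 → 118 → 187 → 135 → … (one orbit).
Cycle lengths of π_118 on ℤ/241ℤ: [60, 60, 60, 60, 1]; 5 cycles in total.
5 cycles on 241: each ℓ→(−1)^(ℓ−1), product (−1)^236 = +1.

+1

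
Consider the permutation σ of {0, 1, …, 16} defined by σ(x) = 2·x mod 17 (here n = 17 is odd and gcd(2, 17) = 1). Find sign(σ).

Trace 8: π^k(8) = [8, 16, 15, 13, 9, 1, 2] for k=0..6.
3 cycles of lengths [8, 8, 1].
With 3 cycles on 17 points, sign = (−1)^{17−3} = +1.
Zolotarev: (2|17) = +1, matching the cycle-count sign.

+1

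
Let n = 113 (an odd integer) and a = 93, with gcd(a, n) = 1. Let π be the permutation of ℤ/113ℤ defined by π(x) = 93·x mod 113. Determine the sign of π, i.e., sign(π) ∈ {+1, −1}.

-1

Trace 57: π^k(57) = [57, 103, 87, 68, 109, 80, 95] for k=0..6.
The orbit structure of x ↦ 93x mod 113: 2 orbits of sizes [112, 1].
n − c = 113 − 2 = 111; sign = (−1)^111 = -1.
The Jacobi symbol (93|113) = -1 (Zolotarev) agrees.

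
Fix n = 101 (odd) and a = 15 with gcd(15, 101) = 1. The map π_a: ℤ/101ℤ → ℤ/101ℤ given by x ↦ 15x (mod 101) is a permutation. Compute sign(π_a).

Start at x=60: 60 → 92 → 67 → 96 → 26 → 87 → 93 → … (one orbit).
The orbit structure of x ↦ 15x mod 101: 2 orbits of sizes [100, 1].
With 2 cycles on 101 points, sign = (−1)^{101−2} = -1.

-1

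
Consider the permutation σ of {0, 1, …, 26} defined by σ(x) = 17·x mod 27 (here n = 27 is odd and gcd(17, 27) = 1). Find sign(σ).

Orbit of 19 under x↦17x: [19, 26, 10, 8, 1, 17]… (length divides ord_27(17)).
Cycle type of π: 6×3 + 2×4 + 1; total 8 cycles.
27 − 8 = 19 transpositions; sign(π) = (−1)^19 = -1.

-1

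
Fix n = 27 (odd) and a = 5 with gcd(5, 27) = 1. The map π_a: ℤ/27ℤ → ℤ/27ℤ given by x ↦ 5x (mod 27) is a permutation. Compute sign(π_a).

Orbit of 20 under x↦5x: [20, 19, 14, 16, 26, 22, 2]… (length divides ord_27(5)).
Cycle lengths of π_5 on ℤ/27ℤ: [18, 6, 2, 1]; 4 cycles in total.
With 4 cycles on 27 points, sign = (−1)^{27−4} = -1.

-1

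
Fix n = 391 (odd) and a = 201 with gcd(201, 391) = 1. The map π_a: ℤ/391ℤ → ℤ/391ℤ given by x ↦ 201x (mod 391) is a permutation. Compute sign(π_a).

+1

Orbit of 55 under x↦201x: [55, 107, 2, 11, 256, 235, 315]… (length divides ord_391(201)).
Cycle lengths of π_201 on ℤ/391ℤ: [176, 176, 22, 16, 1]; 5 cycles in total.
With 5 cycles on 391 points, sign = (−1)^{391−5} = +1.
The Jacobi symbol (201|391) = +1 (Zolotarev) agrees.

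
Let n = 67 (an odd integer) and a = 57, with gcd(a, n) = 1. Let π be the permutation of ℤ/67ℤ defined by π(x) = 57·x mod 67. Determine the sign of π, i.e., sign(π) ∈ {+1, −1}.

Trace 55: π^k(55) = [55, 53, 6, 7, 64, 30, 35] for k=0..6.
Cycle lengths of π_57 on ℤ/67ℤ: [66, 1]; 2 cycles in total.
sign(π) = (−1)^{n − #cycles} = (−1)^{67−2} = (−1)^65 = -1.
Check: (57/67) = -1 by Zolotarev.

-1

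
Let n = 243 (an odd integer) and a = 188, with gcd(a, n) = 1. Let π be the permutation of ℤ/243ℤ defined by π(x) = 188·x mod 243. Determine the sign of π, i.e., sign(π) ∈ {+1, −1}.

-1

Trace 215: π^k(215) = [215, 82, 107, 190, 242, 55, 134] for k=0..6.
32 cycles of lengths [18, 18, 18, 18, 18, 18, 18, 18, 18, 6, 6, 6, 6, 6, 6, 6, 6, 6, 2, 2, 2, 2, 2, 2, 2, 2, 2, 2, 2, 2, 2, 1].
With 32 cycles on 243 points, sign = (−1)^{243−32} = -1.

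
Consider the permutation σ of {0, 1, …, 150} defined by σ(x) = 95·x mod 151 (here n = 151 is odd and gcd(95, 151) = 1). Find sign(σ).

+1

Trace 69: π^k(69) = [69, 62, 1, 95, 116, 148, 17] for k=0..6.
The orbit structure of x ↦ 95x mod 151: 3 orbits of sizes [75, 75, 1].
With 3 cycles on 151 points, sign = (−1)^{151−3} = +1.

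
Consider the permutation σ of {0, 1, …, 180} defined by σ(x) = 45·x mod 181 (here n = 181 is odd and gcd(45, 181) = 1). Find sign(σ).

+1

Start at x=3: 3 → 135 → 102 → 65 → 29 → 38 → 81 → … (one orbit).
π_45 has 5 disjoint cycles with lengths [45, 45, 45, 45, 1] on {0,…,180}.
n − c = 181 − 5 = 176; sign = (−1)^176 = +1.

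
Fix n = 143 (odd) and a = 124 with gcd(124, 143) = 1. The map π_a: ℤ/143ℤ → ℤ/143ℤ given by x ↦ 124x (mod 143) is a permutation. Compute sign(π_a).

Trace 3: π^k(3) = [3, 86, 82, 15, 1, 124, 75] for k=0..6.
The orbit structure of x ↦ 124x mod 143: 6 orbits of sizes [60, 60, 12, 5, 5, 1].
6 cycles on 143: each ℓ→(−1)^(ℓ−1), product (−1)^137 = -1.

-1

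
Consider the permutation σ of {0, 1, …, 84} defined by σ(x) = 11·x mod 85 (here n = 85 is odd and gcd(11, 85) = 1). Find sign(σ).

-1

Orbit of 31 under x↦11x: [31, 1, 11, 36, 56, 21, 61]… (length divides ord_85(11)).
Decompose π into cycles: lengths [16, 16, 16, 16, 16, 1, 1, 1, 1, 1] (10 cycles, including the fixed point 0).
Σ(ℓ_i−1) = 85−10 = 75; sign = (−1)^75 = -1.
The Jacobi symbol (11|85) = -1 (Zolotarev) agrees.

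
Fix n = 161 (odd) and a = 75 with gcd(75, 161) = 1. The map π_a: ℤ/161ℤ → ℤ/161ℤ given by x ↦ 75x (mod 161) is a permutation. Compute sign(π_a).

-1

Orbit of 131 under x↦75x: [131, 4, 139, 121, 59, 78, 54]… (length divides ord_161(75)).
6 cycles of lengths [66, 66, 11, 11, 6, 1].
n − c = 161 − 6 = 155; sign = (−1)^155 = -1.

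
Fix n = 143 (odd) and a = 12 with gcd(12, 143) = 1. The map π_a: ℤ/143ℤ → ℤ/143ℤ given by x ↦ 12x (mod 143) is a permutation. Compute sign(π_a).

+1

Orbit of 12 under x↦12x: [12, 1]… (length divides ord_143(12)).
Cycle lengths of π_12 on ℤ/143ℤ: [2, 2, 2, 2, 2, 2, 2, 2, 2, 2, 2, 2, 2, 2, 2, 2, 2, 2, 2, 2, 2, 2, 2, 2, 2, 2, 2, 2, 2, 2, 2, 2, 2, 2, 2, 2, 2, 2, 2, 2, 2, 2, 2, 2, 2, 2, 2, 2, 2, 2, 2, 2, 2, 2, 2, 2, 2, 2, 2, 2, 2, 2, 2, 2, 2, 2, 1, 1, 1, 1, 1, 1, 1, 1, 1, 1, 1]; 77 cycles in total.
n − c = 143 − 77 = 66; sign = (−1)^66 = +1.
Check: (12/143) = +1 by Zolotarev.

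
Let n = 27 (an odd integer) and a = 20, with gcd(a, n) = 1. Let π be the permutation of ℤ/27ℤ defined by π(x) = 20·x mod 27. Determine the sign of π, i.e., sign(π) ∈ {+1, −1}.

-1

Start at x=25: 25 → 14 → 10 → 11 → 4 → 26 → 7 → … (one orbit).
Decompose π into cycles: lengths [18, 6, 2, 1] (4 cycles, including the fixed point 0).
n − c = 27 − 4 = 23; sign = (−1)^23 = -1.
Check: (20/27) = -1 by Zolotarev.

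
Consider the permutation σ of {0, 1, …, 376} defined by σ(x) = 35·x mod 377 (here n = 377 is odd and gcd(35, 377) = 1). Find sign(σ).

Orbit of 170 under x↦35x: [170, 295, 146, 209, 152, 42, 339]… (length divides ord_377(35)).
Cycle type of π: 42×8 + 14×2 + 3×4 + 1; total 15 cycles.
n − c = 377 − 15 = 362; sign = (−1)^362 = +1.
Zolotarev: (35|377) = +1, matching the cycle-count sign.

+1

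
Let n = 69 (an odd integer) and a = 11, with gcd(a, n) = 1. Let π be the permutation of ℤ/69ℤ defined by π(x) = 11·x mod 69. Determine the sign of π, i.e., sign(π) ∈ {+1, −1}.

+1

Trace 65: π^k(65) = [65, 25, 68, 58, 17, 49, 56] for k=0..6.
π_11 has 5 disjoint cycles with lengths [22, 22, 22, 2, 1] on {0,…,68}.
5 cycles on 69: each ℓ→(−1)^(ℓ−1), product (−1)^64 = +1.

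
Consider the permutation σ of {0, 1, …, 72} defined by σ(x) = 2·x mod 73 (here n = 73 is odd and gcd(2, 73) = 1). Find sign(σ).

+1

Orbit of 1 under x↦2x: [1, 2, 4, 8, 16, 32, 64]… (length divides ord_73(2)).
Cycle type of π: 9×8 + 1; total 9 cycles.
With 9 cycles on 73 points, sign = (−1)^{73−9} = +1.
The Jacobi symbol (2|73) = +1 (Zolotarev) agrees.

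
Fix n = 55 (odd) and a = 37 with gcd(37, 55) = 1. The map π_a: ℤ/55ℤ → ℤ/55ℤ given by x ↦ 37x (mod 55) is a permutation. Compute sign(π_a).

Trace 31: π^k(31) = [31, 47, 34, 48, 16, 42, 14] for k=0..6.
6 cycles of lengths [20, 20, 5, 5, 4, 1].
With 6 cycles on 55 points, sign = (−1)^{55−6} = -1.
(37|55)_J = -1 (Zolotarev's lemma cross-check).

-1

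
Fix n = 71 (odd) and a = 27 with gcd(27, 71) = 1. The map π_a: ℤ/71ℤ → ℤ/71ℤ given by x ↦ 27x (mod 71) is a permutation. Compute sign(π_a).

+1

Start at x=3: 3 → 10 → 57 → 48 → 18 → 60 → 58 → … (one orbit).
3 cycles of lengths [35, 35, 1].
71 − 3 = 68 transpositions; sign(π) = (−1)^68 = +1.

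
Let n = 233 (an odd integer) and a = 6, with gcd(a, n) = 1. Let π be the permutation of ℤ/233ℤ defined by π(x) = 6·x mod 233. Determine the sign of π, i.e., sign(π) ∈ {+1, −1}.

Orbit of 32 under x↦6x: [32, 192, 220, 155, 231, 221, 161]… (length divides ord_233(6)).
Cycle lengths of π_6 on ℤ/233ℤ: [232, 1]; 2 cycles in total.
233 − 2 = 231 transpositions; sign(π) = (−1)^231 = -1.

-1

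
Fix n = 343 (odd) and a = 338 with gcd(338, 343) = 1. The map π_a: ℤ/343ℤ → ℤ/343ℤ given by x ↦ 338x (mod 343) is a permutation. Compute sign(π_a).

Orbit of 134 under x↦338x: [134, 16, 263, 57, 58, 53, 78]… (length divides ord_343(338)).
π_338 has 7 disjoint cycles with lengths [147, 147, 21, 21, 3, 3, 1] on {0,…,342}.
With 7 cycles on 343 points, sign = (−1)^{343−7} = +1.
Zolotarev: (338|343) = +1, matching the cycle-count sign.

+1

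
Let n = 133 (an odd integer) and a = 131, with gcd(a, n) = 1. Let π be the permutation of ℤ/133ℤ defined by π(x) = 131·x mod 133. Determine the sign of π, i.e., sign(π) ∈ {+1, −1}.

-1

Start at x=66: 66 → 1 → 131 → 4 → 125 → 16 → 101 → … (one orbit).
π_131 has 10 disjoint cycles with lengths [18, 18, 18, 18, 18, 18, 9, 9, 6, 1] on {0,…,132}.
10 cycles on 133: each ℓ→(−1)^(ℓ−1), product (−1)^123 = -1.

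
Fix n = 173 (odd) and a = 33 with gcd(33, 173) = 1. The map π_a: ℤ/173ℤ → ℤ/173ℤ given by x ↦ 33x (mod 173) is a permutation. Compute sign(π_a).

Orbit of 149 under x↦33x: [149, 73, 160, 90, 29, 92, 95]… (length divides ord_173(33)).
3 cycles of lengths [86, 86, 1].
173 − 3 = 170 transpositions; sign(π) = (−1)^170 = +1.
Via Zolotarev, sign(π_{33}) = (33|173) = +1.

+1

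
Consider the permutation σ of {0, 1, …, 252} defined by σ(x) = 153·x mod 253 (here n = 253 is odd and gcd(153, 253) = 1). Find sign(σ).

+1

Orbit of 210 under x↦153x: [210, 252, 100, 120, 144, 21, 177]… (length divides ord_253(153)).
Decompose π into cycles: lengths [22, 22, 22, 22, 22, 22, 22, 22, 22, 22, 22, 2, 2, 2, 2, 2, 1] (17 cycles, including the fixed point 0).
Σ(ℓ_i−1) = 253−17 = 236; sign = (−1)^236 = +1.
Via Zolotarev, sign(π_{153}) = (153|253) = +1.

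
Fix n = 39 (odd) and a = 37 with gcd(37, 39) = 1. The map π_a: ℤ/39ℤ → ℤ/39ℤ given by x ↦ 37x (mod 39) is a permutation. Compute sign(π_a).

-1

Trace 34: π^k(34) = [34, 10, 19, 1, 37, 4, 31] for k=0..6.
Cycle type of π: 12×3 + 1×3; total 6 cycles.
sign(π) = (−1)^{n − #cycles} = (−1)^{39−6} = (−1)^33 = -1.
(37|39)_J = -1 (Zolotarev's lemma cross-check).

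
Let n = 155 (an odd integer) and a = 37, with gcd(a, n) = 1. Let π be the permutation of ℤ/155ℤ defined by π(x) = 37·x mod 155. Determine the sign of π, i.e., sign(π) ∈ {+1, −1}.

+1

Trace 149: π^k(149) = [149, 88, 1, 37, 129, 123, 56] for k=0..6.
π_37 has 17 disjoint cycles with lengths [12, 12, 12, 12, 12, 12, 12, 12, 12, 12, 6, 6, 6, 6, 6, 4, 1] on {0,…,154}.
Σ(ℓ_i−1) = 155−17 = 138; sign = (−1)^138 = +1.
Zolotarev: (37|155) = +1, matching the cycle-count sign.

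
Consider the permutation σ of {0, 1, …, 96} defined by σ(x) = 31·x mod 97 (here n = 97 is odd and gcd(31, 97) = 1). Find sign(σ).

Orbit of 1 under x↦31x: [1, 31, 88, 12, 81, 86, 47]… (length divides ord_97(31)).
The orbit structure of x ↦ 31x mod 97: 3 orbits of sizes [48, 48, 1].
n − c = 97 − 3 = 94; sign = (−1)^94 = +1.

+1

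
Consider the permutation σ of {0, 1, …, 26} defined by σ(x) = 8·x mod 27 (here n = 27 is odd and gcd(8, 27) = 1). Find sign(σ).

-1

Start at x=1: 1 → 8 → 10 → 26 → 19 → 17 → 1 (one orbit).
Cycle lengths of π_8 on ℤ/27ℤ: [6, 6, 6, 2, 2, 2, 2, 1]; 8 cycles in total.
With 8 cycles on 27 points, sign = (−1)^{27−8} = -1.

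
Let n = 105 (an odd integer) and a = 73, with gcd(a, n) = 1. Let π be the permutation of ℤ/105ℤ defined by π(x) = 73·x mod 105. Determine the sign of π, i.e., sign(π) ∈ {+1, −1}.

Start at x=64: 64 → 52 → 16 → 13 → 4 → 82 → 1 → … (one orbit).
Decompose π into cycles: lengths [12, 12, 12, 12, 12, 12, 6, 6, 6, 4, 4, 4, 1, 1, 1] (15 cycles, including the fixed point 0).
sign(π) = (−1)^{n − #cycles} = (−1)^{105−15} = (−1)^90 = +1.

+1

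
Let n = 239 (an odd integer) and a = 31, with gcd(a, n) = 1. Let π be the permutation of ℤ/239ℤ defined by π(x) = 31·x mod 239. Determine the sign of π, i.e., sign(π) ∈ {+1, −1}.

+1

Start at x=220: 220 → 128 → 144 → 162 → 3 → 93 → 15 → … (one orbit).
Cycle lengths of π_31 on ℤ/239ℤ: [119, 119, 1]; 3 cycles in total.
239 − 3 = 236 transpositions; sign(π) = (−1)^236 = +1.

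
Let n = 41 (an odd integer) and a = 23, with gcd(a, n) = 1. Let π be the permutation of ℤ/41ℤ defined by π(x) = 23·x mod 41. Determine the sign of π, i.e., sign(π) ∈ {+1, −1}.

Start at x=25: 25 → 1 → 23 → 37 → 31 → 16 → 40 → … (one orbit).
Cycle lengths of π_23 on ℤ/41ℤ: [10, 10, 10, 10, 1]; 5 cycles in total.
5 cycles on 41: each ℓ→(−1)^(ℓ−1), product (−1)^36 = +1.

+1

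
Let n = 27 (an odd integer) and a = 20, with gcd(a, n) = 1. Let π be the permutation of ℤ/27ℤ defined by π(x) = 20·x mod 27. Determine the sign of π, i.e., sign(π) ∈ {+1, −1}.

-1

Start at x=2: 2 → 13 → 17 → 16 → 23 → 1 → 20 → … (one orbit).
4 cycles of lengths [18, 6, 2, 1].
With 4 cycles on 27 points, sign = (−1)^{27−4} = -1.
Check: (20/27) = -1 by Zolotarev.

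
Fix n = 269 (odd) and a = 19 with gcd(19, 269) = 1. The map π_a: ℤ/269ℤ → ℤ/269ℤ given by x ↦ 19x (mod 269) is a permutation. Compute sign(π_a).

-1

Trace 104: π^k(104) = [104, 93, 153, 217, 88, 58, 26] for k=0..6.
Cycle type of π: 268 + 1; total 2 cycles.
269 − 2 = 267 transpositions; sign(π) = (−1)^267 = -1.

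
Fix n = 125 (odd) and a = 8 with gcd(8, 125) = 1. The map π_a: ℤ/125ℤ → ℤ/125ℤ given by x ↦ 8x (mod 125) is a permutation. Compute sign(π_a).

-1

Orbit of 21 under x↦8x: [21, 43, 94, 2, 16, 3, 24]… (length divides ord_125(8)).
The orbit structure of x ↦ 8x mod 125: 4 orbits of sizes [100, 20, 4, 1].
4 cycles on 125: each ℓ→(−1)^(ℓ−1), product (−1)^121 = -1.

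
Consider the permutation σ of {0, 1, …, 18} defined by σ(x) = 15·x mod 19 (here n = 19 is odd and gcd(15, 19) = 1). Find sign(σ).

-1

Orbit of 14 under x↦15x: [14, 1, 15, 16, 12, 9, 2]… (length divides ord_19(15)).
Decompose π into cycles: lengths [18, 1] (2 cycles, including the fixed point 0).
With 2 cycles on 19 points, sign = (−1)^{19−2} = -1.
Via Zolotarev, sign(π_{15}) = (15|19) = -1.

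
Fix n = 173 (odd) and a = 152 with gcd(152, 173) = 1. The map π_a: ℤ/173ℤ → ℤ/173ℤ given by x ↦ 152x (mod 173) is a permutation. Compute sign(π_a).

+1

Trace 23: π^k(23) = [23, 36, 109, 133, 148, 6, 47] for k=0..6.
Cycle type of π: 43×4 + 1; total 5 cycles.
5 cycles on 173: each ℓ→(−1)^(ℓ−1), product (−1)^168 = +1.
(152|173)_J = +1 (Zolotarev's lemma cross-check).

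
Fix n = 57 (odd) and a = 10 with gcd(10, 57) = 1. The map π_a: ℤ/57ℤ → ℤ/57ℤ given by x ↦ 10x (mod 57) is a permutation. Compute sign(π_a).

Trace 13: π^k(13) = [13, 16, 46, 4, 40, 1, 10] for k=0..6.
π_10 has 6 disjoint cycles with lengths [18, 18, 18, 1, 1, 1] on {0,…,56}.
With 6 cycles on 57 points, sign = (−1)^{57−6} = -1.
Check: (10/57) = -1 by Zolotarev.

-1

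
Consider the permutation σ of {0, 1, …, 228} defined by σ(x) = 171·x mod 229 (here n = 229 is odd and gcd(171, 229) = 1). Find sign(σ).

Start at x=171: 171 → 158 → 225 → 3 → 55 → 16 → 217 → … (one orbit).
5 cycles of lengths [57, 57, 57, 57, 1].
sign(π) = (−1)^{n − #cycles} = (−1)^{229−5} = (−1)^224 = +1.

+1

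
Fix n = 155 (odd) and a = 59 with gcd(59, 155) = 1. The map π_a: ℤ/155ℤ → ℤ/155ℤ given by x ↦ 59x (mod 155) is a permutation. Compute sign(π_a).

+1

Start at x=71: 71 → 4 → 81 → 129 → 16 → 14 → 51 → … (one orbit).
The orbit structure of x ↦ 59x mod 155: 9 orbits of sizes [30, 30, 30, 30, 15, 15, 2, 2, 1].
sign(π) = (−1)^{n − #cycles} = (−1)^{155−9} = (−1)^146 = +1.
Check: (59/155) = +1 by Zolotarev.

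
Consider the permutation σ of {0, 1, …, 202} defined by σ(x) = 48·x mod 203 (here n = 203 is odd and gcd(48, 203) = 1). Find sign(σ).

Start at x=69: 69 → 64 → 27 → 78 → 90 → 57 → 97 → … (one orbit).
11 cycles of lengths [28, 28, 28, 28, 28, 28, 28, 2, 2, 2, 1].
203 − 11 = 192 transpositions; sign(π) = (−1)^192 = +1.
(48|203)_J = +1 (Zolotarev's lemma cross-check).

+1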